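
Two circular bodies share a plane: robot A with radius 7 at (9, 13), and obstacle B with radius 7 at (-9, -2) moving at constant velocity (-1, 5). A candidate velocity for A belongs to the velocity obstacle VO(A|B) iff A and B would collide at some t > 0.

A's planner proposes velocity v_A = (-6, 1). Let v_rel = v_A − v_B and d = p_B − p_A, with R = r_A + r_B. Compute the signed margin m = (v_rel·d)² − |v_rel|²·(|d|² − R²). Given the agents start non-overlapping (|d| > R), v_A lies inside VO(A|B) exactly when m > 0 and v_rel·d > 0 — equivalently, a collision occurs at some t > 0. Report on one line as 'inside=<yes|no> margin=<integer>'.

d = (-18, -15),  |d|² = 549;  R = 7+7 = 14,  c = 549−14² = 353
v_rel = (-5, -4),  |v_rel|² = 41;  v_rel·d = (-5)·(-18) + (-4)·(-15) = 150
41·t² − 300·t + 353 = 0  ⇒  m = 150² − 41·353 = 8027
m = 8027 > 0,  v_rel·d = 150 > 0  ⇒  inside

inside=yes margin=8027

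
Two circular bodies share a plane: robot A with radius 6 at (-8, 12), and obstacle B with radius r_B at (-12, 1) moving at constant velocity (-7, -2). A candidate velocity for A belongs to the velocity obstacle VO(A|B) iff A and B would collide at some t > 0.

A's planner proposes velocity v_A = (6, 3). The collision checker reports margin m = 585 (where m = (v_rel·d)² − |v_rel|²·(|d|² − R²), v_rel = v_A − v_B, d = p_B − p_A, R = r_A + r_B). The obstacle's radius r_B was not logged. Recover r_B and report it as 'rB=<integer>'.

m = 585
d = (-4, -11);  v_rel = (13, 5),  |v_rel|² = 194
v_rel×d = (13)·(-11) − (5)·(-4) = -123
since m = R²·194 − (-123)²:  R² = (15129 + 585) / 194 = 81
R = √81 = 9  ⇒  r_B = 9 − 6 = 3

rB=3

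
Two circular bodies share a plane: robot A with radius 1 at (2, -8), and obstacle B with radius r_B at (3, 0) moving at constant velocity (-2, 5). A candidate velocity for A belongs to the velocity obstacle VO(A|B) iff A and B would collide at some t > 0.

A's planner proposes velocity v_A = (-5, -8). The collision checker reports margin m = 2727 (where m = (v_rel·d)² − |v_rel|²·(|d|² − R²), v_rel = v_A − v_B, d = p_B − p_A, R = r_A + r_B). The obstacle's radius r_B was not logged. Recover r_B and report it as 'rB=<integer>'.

m = 2727
d = (1, 8);  v_rel = (-3, -13),  |v_rel|² = 178
v_rel×d = (-3)·(8) − (-13)·(1) = -11
since m = R²·178 − (-11)²:  R² = (121 + 2727) / 178 = 16
R = √16 = 4  ⇒  r_B = 4 − 1 = 3

rB=3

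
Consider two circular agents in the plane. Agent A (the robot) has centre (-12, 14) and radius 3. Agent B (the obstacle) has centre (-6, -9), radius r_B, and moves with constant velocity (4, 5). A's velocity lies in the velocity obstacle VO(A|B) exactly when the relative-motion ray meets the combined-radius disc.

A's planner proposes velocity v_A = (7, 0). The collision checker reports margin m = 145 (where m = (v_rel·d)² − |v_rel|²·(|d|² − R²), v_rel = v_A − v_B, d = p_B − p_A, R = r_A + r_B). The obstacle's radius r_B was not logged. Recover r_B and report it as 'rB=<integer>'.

m = 145
d = (6, -23);  v_rel = (3, -5),  |v_rel|² = 34
v_rel×d = (3)·(-23) − (-5)·(6) = -39
since m = R²·34 − (-39)²:  R² = (1521 + 145) / 34 = 49
R = √49 = 7  ⇒  r_B = 7 − 3 = 4

rB=4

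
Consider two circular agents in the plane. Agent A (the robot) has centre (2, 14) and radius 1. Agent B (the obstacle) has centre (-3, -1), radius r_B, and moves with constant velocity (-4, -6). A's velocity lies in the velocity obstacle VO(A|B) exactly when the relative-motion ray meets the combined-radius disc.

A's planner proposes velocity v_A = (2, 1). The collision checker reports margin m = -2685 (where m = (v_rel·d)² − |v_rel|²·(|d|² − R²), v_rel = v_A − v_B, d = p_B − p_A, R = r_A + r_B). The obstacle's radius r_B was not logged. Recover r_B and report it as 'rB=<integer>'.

m = -2685
d = (-5, -15);  v_rel = (6, 7),  |v_rel|² = 85
v_rel×d = (6)·(-15) − (7)·(-5) = -55
since m = R²·85 − (-55)²:  R² = (3025 + -2685) / 85 = 4
R = √4 = 2  ⇒  r_B = 2 − 1 = 1

rB=1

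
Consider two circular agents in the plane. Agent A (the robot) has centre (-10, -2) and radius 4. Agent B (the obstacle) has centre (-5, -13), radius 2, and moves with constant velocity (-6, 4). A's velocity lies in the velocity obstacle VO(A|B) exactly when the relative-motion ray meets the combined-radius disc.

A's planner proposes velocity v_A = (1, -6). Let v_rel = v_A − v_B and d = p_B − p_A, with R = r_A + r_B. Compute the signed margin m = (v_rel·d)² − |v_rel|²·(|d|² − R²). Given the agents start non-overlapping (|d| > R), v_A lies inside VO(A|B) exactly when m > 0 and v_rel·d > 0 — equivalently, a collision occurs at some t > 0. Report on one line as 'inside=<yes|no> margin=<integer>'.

d = (5, -11),  |d|² = 146;  R = 4+2 = 6,  c = 146−6² = 110
v_rel = (7, -10),  |v_rel|² = 149;  v_rel·d = (7)·(5) + (-10)·(-11) = 145
149·t² − 290·t + 110 = 0  ⇒  m = 145² − 149·110 = 4635
m = 4635 > 0,  v_rel·d = 145 > 0  ⇒  inside

inside=yes margin=4635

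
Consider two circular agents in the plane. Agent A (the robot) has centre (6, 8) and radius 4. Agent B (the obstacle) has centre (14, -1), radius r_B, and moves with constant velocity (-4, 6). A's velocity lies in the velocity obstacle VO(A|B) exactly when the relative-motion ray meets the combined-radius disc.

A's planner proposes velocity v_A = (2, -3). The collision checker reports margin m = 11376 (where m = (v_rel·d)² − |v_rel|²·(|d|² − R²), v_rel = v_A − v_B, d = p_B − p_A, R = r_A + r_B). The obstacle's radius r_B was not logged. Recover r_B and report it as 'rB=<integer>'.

m = 11376
d = (8, -9);  v_rel = (6, -9),  |v_rel|² = 117
v_rel×d = (6)·(-9) − (-9)·(8) = 18
since m = R²·117 − 18²:  R² = (324 + 11376) / 117 = 100
R = √100 = 10  ⇒  r_B = 10 − 4 = 6

rB=6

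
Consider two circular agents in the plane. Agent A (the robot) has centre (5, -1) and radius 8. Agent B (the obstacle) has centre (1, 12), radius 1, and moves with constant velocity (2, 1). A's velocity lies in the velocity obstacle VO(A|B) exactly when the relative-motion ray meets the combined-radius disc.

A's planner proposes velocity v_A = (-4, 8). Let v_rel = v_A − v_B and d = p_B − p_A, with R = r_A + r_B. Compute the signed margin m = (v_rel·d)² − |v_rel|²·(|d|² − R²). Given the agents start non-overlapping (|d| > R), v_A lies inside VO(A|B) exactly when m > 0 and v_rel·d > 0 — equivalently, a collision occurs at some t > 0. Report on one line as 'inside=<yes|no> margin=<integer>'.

d = (-4, 13),  |d|² = 185;  R = 8+1 = 9,  c = 185−9² = 104
v_rel = (-6, 7),  |v_rel|² = 85;  v_rel·d = (-6)·(-4) + (7)·(13) = 115
85·t² − 230·t + 104 = 0  ⇒  m = 115² − 85·104 = 4385
m = 4385 > 0,  v_rel·d = 115 > 0  ⇒  inside

inside=yes margin=4385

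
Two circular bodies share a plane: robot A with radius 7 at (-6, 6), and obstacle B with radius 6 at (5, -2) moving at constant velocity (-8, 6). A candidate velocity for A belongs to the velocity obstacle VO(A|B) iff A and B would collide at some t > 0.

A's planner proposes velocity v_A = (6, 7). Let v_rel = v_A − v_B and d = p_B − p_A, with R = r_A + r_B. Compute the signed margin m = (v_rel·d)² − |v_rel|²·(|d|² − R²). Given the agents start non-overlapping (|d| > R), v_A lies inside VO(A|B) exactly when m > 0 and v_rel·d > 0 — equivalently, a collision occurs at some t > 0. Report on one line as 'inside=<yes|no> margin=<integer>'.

d = (11, -8),  |d|² = 185;  R = 7+6 = 13,  c = 185−13² = 16
v_rel = (14, 1),  |v_rel|² = 197;  v_rel·d = (14)·(11) + (1)·(-8) = 146
197·t² − 292·t + 16 = 0  ⇒  m = 146² − 197·16 = 18164
m = 18164 > 0,  v_rel·d = 146 > 0  ⇒  inside

inside=yes margin=18164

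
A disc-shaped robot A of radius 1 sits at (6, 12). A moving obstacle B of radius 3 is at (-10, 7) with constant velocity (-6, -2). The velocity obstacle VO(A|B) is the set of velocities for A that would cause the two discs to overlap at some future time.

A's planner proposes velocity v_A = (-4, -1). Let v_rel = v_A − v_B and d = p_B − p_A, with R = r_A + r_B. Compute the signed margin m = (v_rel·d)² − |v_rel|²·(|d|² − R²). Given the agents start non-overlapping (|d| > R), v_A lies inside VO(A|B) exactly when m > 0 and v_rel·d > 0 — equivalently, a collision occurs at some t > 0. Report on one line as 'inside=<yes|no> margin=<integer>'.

d = (-16, -5),  |d|² = 281;  R = 1+3 = 4,  c = 281−4² = 265
v_rel = (2, 1),  |v_rel|² = 5;  v_rel·d = (2)·(-16) + (1)·(-5) = -37
5·t² + 74·t + 265 = 0  ⇒  m = (-37)² − 5·265 = 44
m = 44 > 0,  v_rel·d = -37 < 0  ⇒  outside

inside=no margin=44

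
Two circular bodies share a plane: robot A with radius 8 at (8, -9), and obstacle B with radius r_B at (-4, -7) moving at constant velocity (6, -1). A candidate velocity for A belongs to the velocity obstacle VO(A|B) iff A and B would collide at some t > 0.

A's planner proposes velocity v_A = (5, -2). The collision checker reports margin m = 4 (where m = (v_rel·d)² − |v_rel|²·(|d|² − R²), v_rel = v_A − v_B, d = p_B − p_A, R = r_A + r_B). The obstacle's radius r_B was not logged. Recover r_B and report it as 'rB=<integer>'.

m = 4
d = (-12, 2);  v_rel = (-1, -1),  |v_rel|² = 2
v_rel×d = (-1)·(2) − (-1)·(-12) = -14
since m = R²·2 − (-14)²:  R² = (196 + 4) / 2 = 100
R = √100 = 10  ⇒  r_B = 10 − 8 = 2

rB=2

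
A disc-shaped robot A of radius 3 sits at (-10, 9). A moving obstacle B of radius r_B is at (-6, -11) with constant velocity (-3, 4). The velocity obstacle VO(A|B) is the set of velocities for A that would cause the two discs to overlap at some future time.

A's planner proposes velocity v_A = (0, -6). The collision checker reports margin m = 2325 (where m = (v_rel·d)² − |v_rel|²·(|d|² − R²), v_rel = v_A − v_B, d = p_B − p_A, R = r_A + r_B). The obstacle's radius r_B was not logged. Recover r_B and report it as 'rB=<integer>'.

m = 2325
d = (4, -20);  v_rel = (3, -10),  |v_rel|² = 109
v_rel×d = (3)·(-20) − (-10)·(4) = -20
since m = R²·109 − (-20)²:  R² = (400 + 2325) / 109 = 25
R = √25 = 5  ⇒  r_B = 5 − 3 = 2

rB=2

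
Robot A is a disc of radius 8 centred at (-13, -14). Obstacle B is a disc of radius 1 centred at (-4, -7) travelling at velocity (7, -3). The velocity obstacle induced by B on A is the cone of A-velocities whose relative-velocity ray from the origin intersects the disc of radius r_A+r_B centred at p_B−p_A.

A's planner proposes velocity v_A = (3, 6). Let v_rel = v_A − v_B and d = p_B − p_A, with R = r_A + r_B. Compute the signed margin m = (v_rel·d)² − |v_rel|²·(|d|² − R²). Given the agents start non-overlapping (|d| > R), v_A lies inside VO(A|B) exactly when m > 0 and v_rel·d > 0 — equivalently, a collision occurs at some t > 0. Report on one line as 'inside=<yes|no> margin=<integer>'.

d = (9, 7),  |d|² = 130;  R = 8+1 = 9,  c = 130−9² = 49
v_rel = (-4, 9),  |v_rel|² = 97;  v_rel·d = (-4)·(9) + (9)·(7) = 27
97·t² − 54·t + 49 = 0  ⇒  m = 27² − 97·49 = -4024
m = -4024 < 0,  v_rel·d = 27 > 0  ⇒  outside

inside=no margin=-4024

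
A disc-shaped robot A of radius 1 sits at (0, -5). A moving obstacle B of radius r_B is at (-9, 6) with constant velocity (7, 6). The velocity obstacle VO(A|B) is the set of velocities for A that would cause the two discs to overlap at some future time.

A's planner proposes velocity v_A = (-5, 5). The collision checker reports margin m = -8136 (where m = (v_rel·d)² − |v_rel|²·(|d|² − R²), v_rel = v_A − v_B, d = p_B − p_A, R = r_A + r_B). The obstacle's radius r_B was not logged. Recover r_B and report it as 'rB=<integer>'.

m = -8136
d = (-9, 11);  v_rel = (-12, -1),  |v_rel|² = 145
v_rel×d = (-12)·(11) − (-1)·(-9) = -141
since m = R²·145 − (-141)²:  R² = (19881 + -8136) / 145 = 81
R = √81 = 9  ⇒  r_B = 9 − 1 = 8

rB=8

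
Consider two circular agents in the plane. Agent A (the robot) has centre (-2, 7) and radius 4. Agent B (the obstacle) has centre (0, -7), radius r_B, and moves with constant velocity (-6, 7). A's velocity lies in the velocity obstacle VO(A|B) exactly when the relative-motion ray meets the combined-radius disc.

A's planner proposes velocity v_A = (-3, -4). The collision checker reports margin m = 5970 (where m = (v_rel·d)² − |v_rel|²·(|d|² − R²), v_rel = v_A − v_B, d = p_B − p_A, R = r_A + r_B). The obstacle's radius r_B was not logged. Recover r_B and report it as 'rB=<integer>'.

m = 5970
d = (2, -14);  v_rel = (3, -11),  |v_rel|² = 130
v_rel×d = (3)·(-14) − (-11)·(2) = -20
since m = R²·130 − (-20)²:  R² = (400 + 5970) / 130 = 49
R = √49 = 7  ⇒  r_B = 7 − 4 = 3

rB=3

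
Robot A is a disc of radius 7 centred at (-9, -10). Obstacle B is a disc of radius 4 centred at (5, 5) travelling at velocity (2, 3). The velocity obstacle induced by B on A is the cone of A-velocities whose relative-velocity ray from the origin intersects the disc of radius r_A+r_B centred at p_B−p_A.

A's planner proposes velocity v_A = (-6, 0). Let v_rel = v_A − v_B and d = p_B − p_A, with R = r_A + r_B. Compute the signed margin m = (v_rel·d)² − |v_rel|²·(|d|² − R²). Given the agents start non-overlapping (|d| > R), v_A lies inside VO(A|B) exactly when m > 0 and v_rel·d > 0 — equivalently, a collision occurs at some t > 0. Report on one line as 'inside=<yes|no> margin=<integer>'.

d = (14, 15),  |d|² = 421;  R = 7+4 = 11,  c = 421−11² = 300
v_rel = (-8, -3),  |v_rel|² = 73;  v_rel·d = (-8)·(14) + (-3)·(15) = -157
73·t² + 314·t + 300 = 0  ⇒  m = (-157)² − 73·300 = 2749
m = 2749 > 0,  v_rel·d = -157 < 0  ⇒  outside

inside=no margin=2749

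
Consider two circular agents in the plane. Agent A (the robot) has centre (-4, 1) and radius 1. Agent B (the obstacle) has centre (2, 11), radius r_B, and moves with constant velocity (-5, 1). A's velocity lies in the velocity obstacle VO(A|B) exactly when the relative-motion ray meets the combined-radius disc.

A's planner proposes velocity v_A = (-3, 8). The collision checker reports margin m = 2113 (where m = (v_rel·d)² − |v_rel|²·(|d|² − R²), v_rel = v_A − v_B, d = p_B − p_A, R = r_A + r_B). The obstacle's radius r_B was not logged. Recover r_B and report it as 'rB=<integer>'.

m = 2113
d = (6, 10);  v_rel = (2, 7),  |v_rel|² = 53
v_rel×d = (2)·(10) − (7)·(6) = -22
since m = R²·53 − (-22)²:  R² = (484 + 2113) / 53 = 49
R = √49 = 7  ⇒  r_B = 7 − 1 = 6

rB=6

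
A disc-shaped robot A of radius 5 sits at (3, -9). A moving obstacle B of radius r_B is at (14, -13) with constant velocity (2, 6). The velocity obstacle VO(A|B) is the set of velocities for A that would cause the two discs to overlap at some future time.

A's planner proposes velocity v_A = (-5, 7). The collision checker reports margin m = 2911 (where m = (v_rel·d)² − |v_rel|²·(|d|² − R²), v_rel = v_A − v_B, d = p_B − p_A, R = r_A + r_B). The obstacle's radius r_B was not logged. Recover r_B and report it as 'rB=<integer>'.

m = 2911
d = (11, -4);  v_rel = (-7, 1),  |v_rel|² = 50
v_rel×d = (-7)·(-4) − (1)·(11) = 17
since m = R²·50 − 17²:  R² = (289 + 2911) / 50 = 64
R = √64 = 8  ⇒  r_B = 8 − 5 = 3

rB=3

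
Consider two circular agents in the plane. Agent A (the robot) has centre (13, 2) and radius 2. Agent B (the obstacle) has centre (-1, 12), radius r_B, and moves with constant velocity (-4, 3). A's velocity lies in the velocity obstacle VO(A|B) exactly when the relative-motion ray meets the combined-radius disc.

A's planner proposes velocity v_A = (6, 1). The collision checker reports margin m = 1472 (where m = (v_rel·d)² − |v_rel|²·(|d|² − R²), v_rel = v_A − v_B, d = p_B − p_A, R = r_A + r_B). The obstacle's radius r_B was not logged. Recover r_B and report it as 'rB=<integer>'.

m = 1472
d = (-14, 10);  v_rel = (10, -2),  |v_rel|² = 104
v_rel×d = (10)·(10) − (-2)·(-14) = 72
since m = R²·104 − 72²:  R² = (5184 + 1472) / 104 = 64
R = √64 = 8  ⇒  r_B = 8 − 2 = 6

rB=6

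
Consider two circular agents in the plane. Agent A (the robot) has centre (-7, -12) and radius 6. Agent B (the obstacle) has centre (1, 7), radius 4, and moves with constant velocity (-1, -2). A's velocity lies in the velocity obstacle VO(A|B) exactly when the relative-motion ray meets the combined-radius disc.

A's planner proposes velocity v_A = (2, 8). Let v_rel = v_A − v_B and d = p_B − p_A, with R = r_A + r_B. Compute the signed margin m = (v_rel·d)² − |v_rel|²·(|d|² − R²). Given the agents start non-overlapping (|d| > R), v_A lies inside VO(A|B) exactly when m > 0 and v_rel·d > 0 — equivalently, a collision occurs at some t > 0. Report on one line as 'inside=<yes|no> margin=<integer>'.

d = (8, 19),  |d|² = 425;  R = 6+4 = 10,  c = 425−10² = 325
v_rel = (3, 10),  |v_rel|² = 109;  v_rel·d = (3)·(8) + (10)·(19) = 214
109·t² − 428·t + 325 = 0  ⇒  m = 214² − 109·325 = 10371
m = 10371 > 0,  v_rel·d = 214 > 0  ⇒  inside

inside=yes margin=10371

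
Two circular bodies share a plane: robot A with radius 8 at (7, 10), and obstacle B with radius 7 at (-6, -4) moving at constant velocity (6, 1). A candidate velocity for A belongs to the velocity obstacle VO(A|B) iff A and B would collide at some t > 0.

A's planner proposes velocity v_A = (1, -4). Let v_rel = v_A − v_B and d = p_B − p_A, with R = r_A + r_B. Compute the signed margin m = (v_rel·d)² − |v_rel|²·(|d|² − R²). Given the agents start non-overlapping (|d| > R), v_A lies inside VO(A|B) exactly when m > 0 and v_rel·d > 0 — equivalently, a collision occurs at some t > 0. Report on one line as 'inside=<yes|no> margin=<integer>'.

d = (-13, -14),  |d|² = 365;  R = 8+7 = 15,  c = 365−15² = 140
v_rel = (-5, -5),  |v_rel|² = 50;  v_rel·d = (-5)·(-13) + (-5)·(-14) = 135
50·t² − 270·t + 140 = 0  ⇒  m = 135² − 50·140 = 11225
m = 11225 > 0,  v_rel·d = 135 > 0  ⇒  inside

inside=yes margin=11225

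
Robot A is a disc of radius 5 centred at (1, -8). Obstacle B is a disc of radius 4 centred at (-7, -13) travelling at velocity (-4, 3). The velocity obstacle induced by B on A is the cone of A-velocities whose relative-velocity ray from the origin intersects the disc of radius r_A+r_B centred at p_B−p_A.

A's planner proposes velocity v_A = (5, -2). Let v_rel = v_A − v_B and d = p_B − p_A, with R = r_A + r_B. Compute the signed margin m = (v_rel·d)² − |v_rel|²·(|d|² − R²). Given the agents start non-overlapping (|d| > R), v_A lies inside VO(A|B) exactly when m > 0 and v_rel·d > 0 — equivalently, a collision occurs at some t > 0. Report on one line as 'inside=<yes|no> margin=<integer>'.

d = (-8, -5),  |d|² = 89;  R = 5+4 = 9,  c = 89−9² = 8
v_rel = (9, -5),  |v_rel|² = 106;  v_rel·d = (9)·(-8) + (-5)·(-5) = -47
106·t² + 94·t + 8 = 0  ⇒  m = (-47)² − 106·8 = 1361
m = 1361 > 0,  v_rel·d = -47 < 0  ⇒  outside

inside=no margin=1361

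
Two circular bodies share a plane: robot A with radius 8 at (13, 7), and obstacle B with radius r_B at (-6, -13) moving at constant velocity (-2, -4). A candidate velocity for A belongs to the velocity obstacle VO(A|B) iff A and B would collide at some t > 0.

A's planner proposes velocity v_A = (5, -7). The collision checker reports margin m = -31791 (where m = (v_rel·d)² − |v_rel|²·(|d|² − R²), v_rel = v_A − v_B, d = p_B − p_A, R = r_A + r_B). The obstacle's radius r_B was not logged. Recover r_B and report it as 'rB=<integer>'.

m = -31791
d = (-19, -20);  v_rel = (7, -3),  |v_rel|² = 58
v_rel×d = (7)·(-20) − (-3)·(-19) = -197
since m = R²·58 − (-197)²:  R² = (38809 + -31791) / 58 = 121
R = √121 = 11  ⇒  r_B = 11 − 8 = 3

rB=3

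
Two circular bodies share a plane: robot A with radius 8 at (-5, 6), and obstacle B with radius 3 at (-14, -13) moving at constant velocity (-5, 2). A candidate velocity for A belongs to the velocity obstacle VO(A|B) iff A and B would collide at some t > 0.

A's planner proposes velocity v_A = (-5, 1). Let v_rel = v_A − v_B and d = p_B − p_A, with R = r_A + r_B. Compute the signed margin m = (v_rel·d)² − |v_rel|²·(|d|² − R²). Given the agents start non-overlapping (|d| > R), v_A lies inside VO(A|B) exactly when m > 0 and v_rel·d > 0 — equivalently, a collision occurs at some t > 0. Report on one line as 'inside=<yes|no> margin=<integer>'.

d = (-9, -19),  |d|² = 442;  R = 8+3 = 11,  c = 442−11² = 321
v_rel = (0, -1),  |v_rel|² = 1;  v_rel·d = (0)·(-9) + (-1)·(-19) = 19
1·t² − 38·t + 321 = 0  ⇒  m = 19² − 1·321 = 40
m = 40 > 0,  v_rel·d = 19 > 0  ⇒  inside

inside=yes margin=40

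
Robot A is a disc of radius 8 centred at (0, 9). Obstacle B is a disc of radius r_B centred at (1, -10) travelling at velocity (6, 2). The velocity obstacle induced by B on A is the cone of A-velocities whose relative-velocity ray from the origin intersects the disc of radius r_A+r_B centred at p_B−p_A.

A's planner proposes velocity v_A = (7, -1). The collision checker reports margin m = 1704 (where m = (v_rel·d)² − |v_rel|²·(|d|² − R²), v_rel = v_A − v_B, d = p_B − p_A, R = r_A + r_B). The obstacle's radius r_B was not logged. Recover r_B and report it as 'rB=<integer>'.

m = 1704
d = (1, -19);  v_rel = (1, -3),  |v_rel|² = 10
v_rel×d = (1)·(-19) − (-3)·(1) = -16
since m = R²·10 − (-16)²:  R² = (256 + 1704) / 10 = 196
R = √196 = 14  ⇒  r_B = 14 − 8 = 6

rB=6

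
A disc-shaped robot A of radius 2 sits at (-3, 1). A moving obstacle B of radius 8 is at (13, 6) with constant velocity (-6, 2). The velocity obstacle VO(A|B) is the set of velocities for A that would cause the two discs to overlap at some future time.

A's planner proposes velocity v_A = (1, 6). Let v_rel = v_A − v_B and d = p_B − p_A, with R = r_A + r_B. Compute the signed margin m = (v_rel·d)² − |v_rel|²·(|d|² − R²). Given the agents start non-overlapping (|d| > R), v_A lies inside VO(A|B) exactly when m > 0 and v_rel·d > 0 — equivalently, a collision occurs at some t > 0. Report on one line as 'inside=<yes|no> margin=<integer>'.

d = (16, 5),  |d|² = 281;  R = 2+8 = 10,  c = 281−10² = 181
v_rel = (7, 4),  |v_rel|² = 65;  v_rel·d = (7)·(16) + (4)·(5) = 132
65·t² − 264·t + 181 = 0  ⇒  m = 132² − 65·181 = 5659
m = 5659 > 0,  v_rel·d = 132 > 0  ⇒  inside

inside=yes margin=5659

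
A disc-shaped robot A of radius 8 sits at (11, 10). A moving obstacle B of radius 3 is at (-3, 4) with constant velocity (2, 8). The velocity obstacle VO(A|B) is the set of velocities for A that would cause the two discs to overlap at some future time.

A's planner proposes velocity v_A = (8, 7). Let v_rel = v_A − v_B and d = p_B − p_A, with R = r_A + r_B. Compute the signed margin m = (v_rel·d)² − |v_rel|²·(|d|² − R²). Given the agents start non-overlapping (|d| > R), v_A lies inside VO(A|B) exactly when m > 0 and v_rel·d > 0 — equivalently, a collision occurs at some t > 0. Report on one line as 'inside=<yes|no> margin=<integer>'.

d = (-14, -6),  |d|² = 232;  R = 8+3 = 11,  c = 232−11² = 111
v_rel = (6, -1),  |v_rel|² = 37;  v_rel·d = (6)·(-14) + (-1)·(-6) = -78
37·t² + 156·t + 111 = 0  ⇒  m = (-78)² − 37·111 = 1977
m = 1977 > 0,  v_rel·d = -78 < 0  ⇒  outside

inside=no margin=1977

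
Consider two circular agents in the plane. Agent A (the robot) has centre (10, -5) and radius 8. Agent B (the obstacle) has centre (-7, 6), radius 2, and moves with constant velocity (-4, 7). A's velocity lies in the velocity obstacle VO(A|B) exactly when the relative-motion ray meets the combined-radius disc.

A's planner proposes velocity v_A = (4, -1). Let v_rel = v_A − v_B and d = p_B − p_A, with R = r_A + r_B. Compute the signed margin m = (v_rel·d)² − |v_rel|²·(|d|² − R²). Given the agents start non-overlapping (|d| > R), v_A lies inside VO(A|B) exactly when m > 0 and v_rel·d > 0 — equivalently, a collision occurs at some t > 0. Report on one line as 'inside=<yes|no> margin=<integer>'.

d = (-17, 11),  |d|² = 410;  R = 8+2 = 10,  c = 410−10² = 310
v_rel = (8, -8),  |v_rel|² = 128;  v_rel·d = (8)·(-17) + (-8)·(11) = -224
128·t² + 448·t + 310 = 0  ⇒  m = (-224)² − 128·310 = 10496
m = 10496 > 0,  v_rel·d = -224 < 0  ⇒  outside

inside=no margin=10496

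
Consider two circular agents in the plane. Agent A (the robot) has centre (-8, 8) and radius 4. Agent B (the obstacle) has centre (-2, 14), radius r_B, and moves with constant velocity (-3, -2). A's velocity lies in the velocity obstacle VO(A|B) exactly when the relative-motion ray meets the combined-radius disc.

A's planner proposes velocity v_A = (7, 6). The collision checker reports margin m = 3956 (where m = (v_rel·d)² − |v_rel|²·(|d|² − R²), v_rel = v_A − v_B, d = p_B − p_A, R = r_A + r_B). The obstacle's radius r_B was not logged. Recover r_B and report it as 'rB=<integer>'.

m = 3956
d = (6, 6);  v_rel = (10, 8),  |v_rel|² = 164
v_rel×d = (10)·(6) − (8)·(6) = 12
since m = R²·164 − 12²:  R² = (144 + 3956) / 164 = 25
R = √25 = 5  ⇒  r_B = 5 − 4 = 1

rB=1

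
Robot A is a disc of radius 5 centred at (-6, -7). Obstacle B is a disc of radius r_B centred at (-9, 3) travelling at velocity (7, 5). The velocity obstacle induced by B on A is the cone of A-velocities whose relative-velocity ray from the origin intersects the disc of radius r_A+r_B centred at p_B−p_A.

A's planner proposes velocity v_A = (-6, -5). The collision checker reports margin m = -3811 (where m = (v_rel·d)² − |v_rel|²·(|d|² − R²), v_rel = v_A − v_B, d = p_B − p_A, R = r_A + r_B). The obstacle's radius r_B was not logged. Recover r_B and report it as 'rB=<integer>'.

m = -3811
d = (-3, 10);  v_rel = (-13, -10),  |v_rel|² = 269
v_rel×d = (-13)·(10) − (-10)·(-3) = -160
since m = R²·269 − (-160)²:  R² = (25600 + -3811) / 269 = 81
R = √81 = 9  ⇒  r_B = 9 − 5 = 4

rB=4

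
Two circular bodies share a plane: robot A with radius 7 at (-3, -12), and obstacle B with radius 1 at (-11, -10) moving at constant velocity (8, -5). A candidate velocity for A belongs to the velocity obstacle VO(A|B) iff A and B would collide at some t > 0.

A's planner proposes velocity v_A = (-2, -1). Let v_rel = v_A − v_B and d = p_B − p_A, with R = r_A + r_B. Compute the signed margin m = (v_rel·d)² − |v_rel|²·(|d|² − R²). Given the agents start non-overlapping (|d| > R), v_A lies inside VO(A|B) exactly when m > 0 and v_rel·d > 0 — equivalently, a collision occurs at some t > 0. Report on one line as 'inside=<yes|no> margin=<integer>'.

d = (-8, 2),  |d|² = 68;  R = 7+1 = 8,  c = 68−8² = 4
v_rel = (-10, 4),  |v_rel|² = 116;  v_rel·d = (-10)·(-8) + (4)·(2) = 88
116·t² − 176·t + 4 = 0  ⇒  m = 88² − 116·4 = 7280
m = 7280 > 0,  v_rel·d = 88 > 0  ⇒  inside

inside=yes margin=7280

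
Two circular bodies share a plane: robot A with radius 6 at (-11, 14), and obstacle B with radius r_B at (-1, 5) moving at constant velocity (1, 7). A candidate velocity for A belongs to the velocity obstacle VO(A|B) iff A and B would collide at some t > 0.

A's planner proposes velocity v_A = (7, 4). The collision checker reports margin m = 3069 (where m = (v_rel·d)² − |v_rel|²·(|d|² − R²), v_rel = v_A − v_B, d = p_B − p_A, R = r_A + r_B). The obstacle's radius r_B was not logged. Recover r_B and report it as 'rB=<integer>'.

m = 3069
d = (10, -9);  v_rel = (6, -3),  |v_rel|² = 45
v_rel×d = (6)·(-9) − (-3)·(10) = -24
since m = R²·45 − (-24)²:  R² = (576 + 3069) / 45 = 81
R = √81 = 9  ⇒  r_B = 9 − 6 = 3

rB=3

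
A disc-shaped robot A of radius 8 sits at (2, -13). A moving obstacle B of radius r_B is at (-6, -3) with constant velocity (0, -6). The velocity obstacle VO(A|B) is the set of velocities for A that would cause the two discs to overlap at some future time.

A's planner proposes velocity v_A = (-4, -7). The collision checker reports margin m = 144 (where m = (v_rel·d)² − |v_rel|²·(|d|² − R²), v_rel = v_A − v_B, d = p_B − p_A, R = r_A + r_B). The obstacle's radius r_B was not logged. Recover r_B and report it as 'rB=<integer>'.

m = 144
d = (-8, 10);  v_rel = (-4, -1),  |v_rel|² = 17
v_rel×d = (-4)·(10) − (-1)·(-8) = -48
since m = R²·17 − (-48)²:  R² = (2304 + 144) / 17 = 144
R = √144 = 12  ⇒  r_B = 12 − 8 = 4

rB=4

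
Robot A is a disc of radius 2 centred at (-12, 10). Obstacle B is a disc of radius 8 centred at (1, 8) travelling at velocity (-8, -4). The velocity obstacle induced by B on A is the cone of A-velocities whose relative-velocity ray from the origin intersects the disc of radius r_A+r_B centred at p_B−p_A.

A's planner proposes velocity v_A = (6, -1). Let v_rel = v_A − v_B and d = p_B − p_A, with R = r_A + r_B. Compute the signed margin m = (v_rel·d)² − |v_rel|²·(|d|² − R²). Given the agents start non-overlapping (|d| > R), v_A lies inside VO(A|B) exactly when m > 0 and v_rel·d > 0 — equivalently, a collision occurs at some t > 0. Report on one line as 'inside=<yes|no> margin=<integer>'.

d = (13, -2),  |d|² = 173;  R = 2+8 = 10,  c = 173−10² = 73
v_rel = (14, 3),  |v_rel|² = 205;  v_rel·d = (14)·(13) + (3)·(-2) = 176
205·t² − 352·t + 73 = 0  ⇒  m = 176² − 205·73 = 16011
m = 16011 > 0,  v_rel·d = 176 > 0  ⇒  inside

inside=yes margin=16011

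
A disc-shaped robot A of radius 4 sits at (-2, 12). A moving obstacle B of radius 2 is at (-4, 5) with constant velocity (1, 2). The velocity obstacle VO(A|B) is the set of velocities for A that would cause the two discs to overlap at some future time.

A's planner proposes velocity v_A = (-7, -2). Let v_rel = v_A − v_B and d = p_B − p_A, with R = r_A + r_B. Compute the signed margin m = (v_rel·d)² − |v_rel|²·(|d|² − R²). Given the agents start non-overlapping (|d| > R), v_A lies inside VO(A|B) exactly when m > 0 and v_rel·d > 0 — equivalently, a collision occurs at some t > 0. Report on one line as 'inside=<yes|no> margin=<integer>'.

d = (-2, -7),  |d|² = 53;  R = 4+2 = 6,  c = 53−6² = 17
v_rel = (-8, -4),  |v_rel|² = 80;  v_rel·d = (-8)·(-2) + (-4)·(-7) = 44
80·t² − 88·t + 17 = 0  ⇒  m = 44² − 80·17 = 576
m = 576 > 0,  v_rel·d = 44 > 0  ⇒  inside

inside=yes margin=576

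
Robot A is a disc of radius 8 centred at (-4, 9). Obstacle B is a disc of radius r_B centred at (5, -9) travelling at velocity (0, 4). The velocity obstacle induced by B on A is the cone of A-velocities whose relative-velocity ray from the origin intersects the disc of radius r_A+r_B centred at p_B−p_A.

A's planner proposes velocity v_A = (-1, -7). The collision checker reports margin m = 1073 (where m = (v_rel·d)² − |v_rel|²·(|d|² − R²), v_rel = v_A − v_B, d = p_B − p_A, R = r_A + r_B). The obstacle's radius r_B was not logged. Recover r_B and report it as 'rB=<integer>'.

m = 1073
d = (9, -18);  v_rel = (-1, -11),  |v_rel|² = 122
v_rel×d = (-1)·(-18) − (-11)·(9) = 117
since m = R²·122 − 117²:  R² = (13689 + 1073) / 122 = 121
R = √121 = 11  ⇒  r_B = 11 − 8 = 3

rB=3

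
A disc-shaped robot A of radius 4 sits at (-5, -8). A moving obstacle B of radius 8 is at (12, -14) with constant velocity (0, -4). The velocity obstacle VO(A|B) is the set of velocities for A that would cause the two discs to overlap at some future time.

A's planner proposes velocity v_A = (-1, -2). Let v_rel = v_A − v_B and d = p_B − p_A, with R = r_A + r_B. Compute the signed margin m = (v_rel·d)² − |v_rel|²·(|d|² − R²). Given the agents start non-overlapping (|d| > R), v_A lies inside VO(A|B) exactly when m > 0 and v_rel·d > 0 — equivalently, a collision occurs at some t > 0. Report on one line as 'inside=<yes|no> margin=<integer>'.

d = (17, -6),  |d|² = 325;  R = 4+8 = 12,  c = 325−12² = 181
v_rel = (-1, 2),  |v_rel|² = 5;  v_rel·d = (-1)·(17) + (2)·(-6) = -29
5·t² + 58·t + 181 = 0  ⇒  m = (-29)² − 5·181 = -64
m = -64 < 0,  v_rel·d = -29 < 0  ⇒  outside

inside=no margin=-64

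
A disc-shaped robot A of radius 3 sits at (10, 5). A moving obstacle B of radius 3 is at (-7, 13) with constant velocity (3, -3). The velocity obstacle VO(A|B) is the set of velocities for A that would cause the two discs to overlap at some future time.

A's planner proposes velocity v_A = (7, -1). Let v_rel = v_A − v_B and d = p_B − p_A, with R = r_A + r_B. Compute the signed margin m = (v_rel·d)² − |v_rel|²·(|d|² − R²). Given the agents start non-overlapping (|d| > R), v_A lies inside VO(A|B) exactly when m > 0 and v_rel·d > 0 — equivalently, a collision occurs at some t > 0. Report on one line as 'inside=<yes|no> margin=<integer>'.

d = (-17, 8),  |d|² = 353;  R = 3+3 = 6,  c = 353−6² = 317
v_rel = (4, 2),  |v_rel|² = 20;  v_rel·d = (4)·(-17) + (2)·(8) = -52
20·t² + 104·t + 317 = 0  ⇒  m = (-52)² − 20·317 = -3636
m = -3636 < 0,  v_rel·d = -52 < 0  ⇒  outside

inside=no margin=-3636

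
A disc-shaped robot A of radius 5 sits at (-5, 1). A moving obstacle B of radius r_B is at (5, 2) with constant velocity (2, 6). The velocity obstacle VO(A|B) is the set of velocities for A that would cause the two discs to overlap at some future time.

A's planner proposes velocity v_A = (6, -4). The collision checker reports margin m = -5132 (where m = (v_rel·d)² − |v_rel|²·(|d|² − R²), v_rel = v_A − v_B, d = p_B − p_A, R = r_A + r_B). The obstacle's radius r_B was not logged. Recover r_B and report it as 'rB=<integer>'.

m = -5132
d = (10, 1);  v_rel = (4, -10),  |v_rel|² = 116
v_rel×d = (4)·(1) − (-10)·(10) = 104
since m = R²·116 − 104²:  R² = (10816 + -5132) / 116 = 49
R = √49 = 7  ⇒  r_B = 7 − 5 = 2

rB=2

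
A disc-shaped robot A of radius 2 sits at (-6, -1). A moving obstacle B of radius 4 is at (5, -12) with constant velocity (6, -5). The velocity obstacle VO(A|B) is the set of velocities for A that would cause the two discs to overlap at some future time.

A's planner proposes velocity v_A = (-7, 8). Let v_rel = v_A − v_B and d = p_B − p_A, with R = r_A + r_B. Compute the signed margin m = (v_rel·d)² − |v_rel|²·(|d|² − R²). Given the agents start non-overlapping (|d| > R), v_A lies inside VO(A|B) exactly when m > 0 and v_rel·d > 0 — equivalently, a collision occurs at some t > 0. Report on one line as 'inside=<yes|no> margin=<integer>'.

d = (11, -11),  |d|² = 242;  R = 2+4 = 6,  c = 242−6² = 206
v_rel = (-13, 13),  |v_rel|² = 338;  v_rel·d = (-13)·(11) + (13)·(-11) = -286
338·t² + 572·t + 206 = 0  ⇒  m = (-286)² − 338·206 = 12168
m = 12168 > 0,  v_rel·d = -286 < 0  ⇒  outside

inside=no margin=12168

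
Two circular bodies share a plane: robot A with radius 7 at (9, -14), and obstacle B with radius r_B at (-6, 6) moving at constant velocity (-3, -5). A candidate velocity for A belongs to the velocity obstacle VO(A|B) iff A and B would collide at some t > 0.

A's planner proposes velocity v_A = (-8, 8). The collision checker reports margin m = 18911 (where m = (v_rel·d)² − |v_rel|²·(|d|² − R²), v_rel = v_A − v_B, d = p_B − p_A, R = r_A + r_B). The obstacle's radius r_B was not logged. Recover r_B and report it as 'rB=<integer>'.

m = 18911
d = (-15, 20);  v_rel = (-5, 13),  |v_rel|² = 194
v_rel×d = (-5)·(20) − (13)·(-15) = 95
since m = R²·194 − 95²:  R² = (9025 + 18911) / 194 = 144
R = √144 = 12  ⇒  r_B = 12 − 7 = 5

rB=5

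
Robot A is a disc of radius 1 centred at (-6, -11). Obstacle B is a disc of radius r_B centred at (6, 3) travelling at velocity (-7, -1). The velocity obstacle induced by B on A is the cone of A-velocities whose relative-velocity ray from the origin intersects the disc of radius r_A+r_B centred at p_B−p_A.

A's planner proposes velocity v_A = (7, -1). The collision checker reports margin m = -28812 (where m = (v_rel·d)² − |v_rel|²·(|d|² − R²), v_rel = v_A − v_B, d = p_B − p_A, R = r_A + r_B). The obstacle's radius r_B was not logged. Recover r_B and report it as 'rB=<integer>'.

m = -28812
d = (12, 14);  v_rel = (14, 0),  |v_rel|² = 196
v_rel×d = (14)·(14) − (0)·(12) = 196
since m = R²·196 − 196²:  R² = (38416 + -28812) / 196 = 49
R = √49 = 7  ⇒  r_B = 7 − 1 = 6

rB=6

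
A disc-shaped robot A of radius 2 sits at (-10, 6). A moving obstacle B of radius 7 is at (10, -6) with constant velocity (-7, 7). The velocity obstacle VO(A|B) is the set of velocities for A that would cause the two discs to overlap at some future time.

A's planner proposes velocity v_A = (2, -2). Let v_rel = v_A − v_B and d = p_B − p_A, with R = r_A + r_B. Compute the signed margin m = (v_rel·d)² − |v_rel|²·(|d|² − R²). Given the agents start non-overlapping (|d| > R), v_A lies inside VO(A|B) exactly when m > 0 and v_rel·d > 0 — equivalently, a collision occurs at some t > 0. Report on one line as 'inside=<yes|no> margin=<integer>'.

d = (20, -12),  |d|² = 544;  R = 2+7 = 9,  c = 544−9² = 463
v_rel = (9, -9),  |v_rel|² = 162;  v_rel·d = (9)·(20) + (-9)·(-12) = 288
162·t² − 576·t + 463 = 0  ⇒  m = 288² − 162·463 = 7938
m = 7938 > 0,  v_rel·d = 288 > 0  ⇒  inside

inside=yes margin=7938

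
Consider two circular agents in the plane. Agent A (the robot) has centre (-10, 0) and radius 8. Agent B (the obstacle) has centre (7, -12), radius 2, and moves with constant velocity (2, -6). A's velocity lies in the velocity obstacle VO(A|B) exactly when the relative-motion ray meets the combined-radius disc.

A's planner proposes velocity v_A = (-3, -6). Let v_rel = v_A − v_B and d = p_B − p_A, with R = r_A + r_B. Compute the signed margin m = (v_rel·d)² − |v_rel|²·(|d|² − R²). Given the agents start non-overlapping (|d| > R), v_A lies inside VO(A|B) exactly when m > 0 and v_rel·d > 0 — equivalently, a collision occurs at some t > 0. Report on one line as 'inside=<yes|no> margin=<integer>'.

d = (17, -12),  |d|² = 433;  R = 8+2 = 10,  c = 433−10² = 333
v_rel = (-5, 0),  |v_rel|² = 25;  v_rel·d = (-5)·(17) + (0)·(-12) = -85
25·t² + 170·t + 333 = 0  ⇒  m = (-85)² − 25·333 = -1100
m = -1100 < 0,  v_rel·d = -85 < 0  ⇒  outside

inside=no margin=-1100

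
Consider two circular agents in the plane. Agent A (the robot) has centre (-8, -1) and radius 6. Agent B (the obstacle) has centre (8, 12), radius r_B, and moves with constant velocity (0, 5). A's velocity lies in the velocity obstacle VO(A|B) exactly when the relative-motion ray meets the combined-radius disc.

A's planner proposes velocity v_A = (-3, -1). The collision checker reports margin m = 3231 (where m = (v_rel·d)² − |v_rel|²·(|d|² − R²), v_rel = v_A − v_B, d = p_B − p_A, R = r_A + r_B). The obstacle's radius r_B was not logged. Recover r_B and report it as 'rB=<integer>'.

m = 3231
d = (16, 13);  v_rel = (-3, -6),  |v_rel|² = 45
v_rel×d = (-3)·(13) − (-6)·(16) = 57
since m = R²·45 − 57²:  R² = (3249 + 3231) / 45 = 144
R = √144 = 12  ⇒  r_B = 12 − 6 = 6

rB=6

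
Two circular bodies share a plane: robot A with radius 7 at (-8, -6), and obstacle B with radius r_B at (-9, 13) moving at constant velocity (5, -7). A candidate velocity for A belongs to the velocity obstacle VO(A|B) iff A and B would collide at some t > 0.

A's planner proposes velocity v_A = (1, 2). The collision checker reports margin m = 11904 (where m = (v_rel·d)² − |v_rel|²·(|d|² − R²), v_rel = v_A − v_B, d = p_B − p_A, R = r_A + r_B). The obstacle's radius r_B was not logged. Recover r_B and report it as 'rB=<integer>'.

m = 11904
d = (-1, 19);  v_rel = (-4, 9),  |v_rel|² = 97
v_rel×d = (-4)·(19) − (9)·(-1) = -67
since m = R²·97 − (-67)²:  R² = (4489 + 11904) / 97 = 169
R = √169 = 13  ⇒  r_B = 13 − 7 = 6

rB=6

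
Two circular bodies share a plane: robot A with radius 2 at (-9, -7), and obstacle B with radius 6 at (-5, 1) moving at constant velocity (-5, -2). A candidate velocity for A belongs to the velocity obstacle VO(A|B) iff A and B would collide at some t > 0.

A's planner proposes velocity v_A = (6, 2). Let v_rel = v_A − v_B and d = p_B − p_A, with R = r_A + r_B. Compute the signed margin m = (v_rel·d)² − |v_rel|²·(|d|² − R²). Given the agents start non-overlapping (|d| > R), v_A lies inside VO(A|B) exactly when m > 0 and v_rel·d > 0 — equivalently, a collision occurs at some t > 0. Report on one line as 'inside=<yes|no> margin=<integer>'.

d = (4, 8),  |d|² = 80;  R = 2+6 = 8,  c = 80−8² = 16
v_rel = (11, 4),  |v_rel|² = 137;  v_rel·d = (11)·(4) + (4)·(8) = 76
137·t² − 152·t + 16 = 0  ⇒  m = 76² − 137·16 = 3584
m = 3584 > 0,  v_rel·d = 76 > 0  ⇒  inside

inside=yes margin=3584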